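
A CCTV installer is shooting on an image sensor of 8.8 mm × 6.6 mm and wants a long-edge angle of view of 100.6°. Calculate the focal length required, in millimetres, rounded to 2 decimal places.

From α = 2·arctan(w/2f) we get f = w / (2·tan(α/2)).
With w = 8.8 mm and α/2 = 50.3°, tan(α/2) ≈ 1.20451, so f ≈ 8.8 / 2.40901 ≈ 3.6530 mm.

3.65 mm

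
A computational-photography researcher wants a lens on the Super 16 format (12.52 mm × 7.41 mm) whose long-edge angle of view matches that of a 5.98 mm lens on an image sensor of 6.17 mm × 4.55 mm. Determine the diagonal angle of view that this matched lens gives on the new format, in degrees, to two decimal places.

61.88°

Equal long-edge AOV ⇒ f₂ = f₁ · 12.52/6.17 = 5.98 × 2.02917 ≈ 12.1345 mm.
Sensor diagonal = √(12.52² + 7.41²) = √211.6585 ≈ 14.5485 mm.
Diagonal AOV on the new format = 2·arctan(14.5485 / (2 × 12.1345)) = 2·arctan(0.59947) ≈ 61.8829°.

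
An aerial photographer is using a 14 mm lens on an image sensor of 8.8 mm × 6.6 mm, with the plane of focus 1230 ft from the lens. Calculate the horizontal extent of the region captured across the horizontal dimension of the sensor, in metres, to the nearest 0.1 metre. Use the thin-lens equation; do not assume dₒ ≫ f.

235.6 m

dₒ: 1230 ft × 304.8 mm/ft = 374903.99 mm.
Similar triangles through the lens centre give W/dₒ = w/dᵢ; with 1/f = 1/dₒ + 1/dᵢ this gives W = w·(dₒ − f)/f.
W = 8.8 mm × (374904 − 14) / 14 = 8.8 × 26777.8563 ≈ 235645.135 mm = 235.645 m.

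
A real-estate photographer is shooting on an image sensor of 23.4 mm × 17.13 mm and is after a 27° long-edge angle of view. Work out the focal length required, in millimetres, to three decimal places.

From α = 2·arctan(w/2f) we get f = w / (2·tan(α/2)).
With w = 23.4 mm and α/2 = 13.5°, tan(α/2) ≈ 0.24008, so f ≈ 23.4 / 0.48016 ≈ 48.7340 mm.

48.734 mm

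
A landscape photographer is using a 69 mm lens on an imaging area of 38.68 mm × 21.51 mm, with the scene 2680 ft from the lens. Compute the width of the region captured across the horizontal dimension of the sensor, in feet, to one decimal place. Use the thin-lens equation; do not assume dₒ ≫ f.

1502.2 ft

dₒ: 2680 ft × 304.8 mm/ft = 816863.97 mm.
Similar triangles through the lens centre give W/dₒ = w/dᵢ; with 1/f = 1/dₒ + 1/dᵢ this gives W = w·(dₒ − f)/f.
W = 38.68 mm × (816864 − 69) / 69 = 38.68 × 11837.6083 ≈ 457878.690 mm = 457878.690/304.8 ft = 1502.23 ft.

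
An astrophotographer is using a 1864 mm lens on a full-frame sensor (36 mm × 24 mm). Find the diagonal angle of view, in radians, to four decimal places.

0.0232 rad

Sensor diagonal = √(36² + 24²) = √1872.0000 ≈ 43.2666 mm.
Angle of view α = 2·arctan(d/2f) with d = 43.2666 mm and f = 1864 mm.
d/2f = 0.01161; arctan(0.01161) ≈ 0.0116 rad, so α ≈ 0.0232 rad.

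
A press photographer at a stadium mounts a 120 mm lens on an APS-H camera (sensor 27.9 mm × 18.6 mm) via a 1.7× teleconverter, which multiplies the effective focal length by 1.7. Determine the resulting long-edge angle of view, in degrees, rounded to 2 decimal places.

Effective focal length f = 120 × 1.7 = 204 mm.
α = 2·arctan(27.9 / (2 × 204)) = 2·arctan(0.06838) ≈ 7.8239°.

7.82°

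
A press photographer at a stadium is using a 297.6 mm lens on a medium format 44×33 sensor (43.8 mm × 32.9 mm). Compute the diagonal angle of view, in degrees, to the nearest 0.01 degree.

10.52°

Sensor diagonal = √(43.8² + 32.9²) = √3000.8500 ≈ 54.7800 mm.
Angle of view α = 2·arctan(d/2f) with d = 54.7800 mm and f = 297.6 mm.
d/2f = 0.09204; arctan(0.09204) ≈ 5.2585°, so α ≈ 10.5170°.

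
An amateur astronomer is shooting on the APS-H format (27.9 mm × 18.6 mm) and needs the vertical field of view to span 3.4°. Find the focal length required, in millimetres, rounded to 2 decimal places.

313.35 mm

From α = 2·arctan(h/2f) we get f = h / (2·tan(α/2)).
With h = 18.6 mm and α/2 = 1.7°, tan(α/2) ≈ 0.02968, so f ≈ 18.6 / 0.05936 ≈ 313.3496 mm.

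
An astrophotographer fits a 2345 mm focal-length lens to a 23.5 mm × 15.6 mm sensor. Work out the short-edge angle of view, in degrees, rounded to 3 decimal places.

Angle of view α = 2·arctan(h/2f) with h = 15.6 mm and f = 2345 mm.
h/2f = 0.00333; arctan(0.00333) ≈ 0.1906°, so α ≈ 0.3812°.

0.381°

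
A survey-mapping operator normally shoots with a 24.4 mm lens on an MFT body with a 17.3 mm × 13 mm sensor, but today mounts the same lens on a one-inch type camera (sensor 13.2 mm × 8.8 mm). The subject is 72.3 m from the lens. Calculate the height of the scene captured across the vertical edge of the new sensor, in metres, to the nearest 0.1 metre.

26.1 m

The focal length stays 24.4 mm; the relevant sensor dimension is now h = 8.8 mm. Object distance dₒ = 72.3 m = 72300 mm.
Thin-lens field height W = h·(dₒ − f)/f = 8.8 × (72300 − 24.4)/24.4 ≈ 26066.610 mm = 26.0666 m.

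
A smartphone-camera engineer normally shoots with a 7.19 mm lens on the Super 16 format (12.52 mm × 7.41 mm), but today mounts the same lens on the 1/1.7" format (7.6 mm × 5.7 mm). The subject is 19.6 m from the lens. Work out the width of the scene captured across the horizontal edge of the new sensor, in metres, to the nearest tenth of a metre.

The focal length stays 7.19 mm; the relevant sensor dimension is now w = 7.6 mm. Object distance dₒ = 19.6 m = 19600 mm.
Thin-lens field width W = w·(dₒ − f)/f = 7.6 × (19600 − 7.19)/7.19 ≈ 20710.063 mm = 20.7101 m.

20.7 m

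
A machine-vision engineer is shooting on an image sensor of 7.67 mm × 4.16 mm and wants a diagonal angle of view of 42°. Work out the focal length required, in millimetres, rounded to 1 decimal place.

11.4 mm

Sensor diagonal = √(7.67² + 4.16²) = √76.1345 ≈ 8.7255 mm.
From α = 2·arctan(d/2f) we get f = d / (2·tan(α/2)).
With d = 8.7255 mm and α/2 = 21°, tan(α/2) ≈ 0.38386, so f ≈ 8.7255 / 0.76773 ≈ 11.3654 mm.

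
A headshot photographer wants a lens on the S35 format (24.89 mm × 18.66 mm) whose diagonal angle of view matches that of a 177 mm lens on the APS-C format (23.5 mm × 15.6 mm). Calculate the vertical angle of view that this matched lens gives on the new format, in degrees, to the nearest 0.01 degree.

Sensor diagonal = √(23.5² + 15.6²) = √795.6100 ≈ 28.2066 mm.
Sensor diagonal = √(24.89² + 18.66²) = √967.7077 ≈ 31.1080 mm.
Equal diagonal AOV ⇒ f₂ = f₁ · 31.1080/28.2066 = 177 × 1.10286 ≈ 195.2069 mm.
Vertical AOV on the new format = 2·arctan(18.66 / (2 × 195.2069)) = 2·arctan(0.04780) ≈ 5.4728°.

5.47°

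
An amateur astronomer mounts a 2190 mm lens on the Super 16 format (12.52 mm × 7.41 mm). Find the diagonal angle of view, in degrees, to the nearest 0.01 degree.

0.38°

Sensor diagonal = √(12.52² + 7.41²) = √211.6585 ≈ 14.5485 mm.
Angle of view α = 2·arctan(d/2f) with d = 14.5485 mm and f = 2190 mm.
d/2f = 0.00332; arctan(0.00332) ≈ 0.1903°, so α ≈ 0.3806°.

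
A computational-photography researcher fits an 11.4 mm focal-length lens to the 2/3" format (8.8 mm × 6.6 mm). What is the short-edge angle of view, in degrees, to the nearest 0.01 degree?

Angle of view α = 2·arctan(h/2f) with h = 6.6 mm and f = 11.4 mm.
h/2f = 0.28947; arctan(0.28947) ≈ 16.1443°, so α ≈ 32.2887°.

32.29°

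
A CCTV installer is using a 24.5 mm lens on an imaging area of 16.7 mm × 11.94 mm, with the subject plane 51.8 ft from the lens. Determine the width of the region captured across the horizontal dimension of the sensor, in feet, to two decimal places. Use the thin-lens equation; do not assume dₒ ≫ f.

dₒ: 51.8 ft × 304.8 mm/ft = 15788.64 mm.
Similar triangles through the lens centre give W/dₒ = w/dᵢ; with 1/f = 1/dₒ + 1/dᵢ this gives W = w·(dₒ − f)/f.
W = 16.7 mm × (15788.6 − 24.5) / 24.5 = 16.7 × 643.4343 ≈ 10745.352 mm = 10745.352/304.8 ft = 35.2538 ft.

35.25 ft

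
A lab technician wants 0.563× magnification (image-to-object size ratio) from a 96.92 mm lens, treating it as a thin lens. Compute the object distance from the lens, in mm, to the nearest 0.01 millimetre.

With m = dᵢ/dₒ and 1/f = 1/dₒ + 1/dᵢ, substituting dᵢ = m·dₒ gives 1/f = (1 + 1/m)/dₒ, hence dₒ = f·(1 + 1/m).
dₒ = 96.92 × (1 + 1/0.563) = 96.92 × 2.77620 ≈ 269.069 mm.

269.07 mm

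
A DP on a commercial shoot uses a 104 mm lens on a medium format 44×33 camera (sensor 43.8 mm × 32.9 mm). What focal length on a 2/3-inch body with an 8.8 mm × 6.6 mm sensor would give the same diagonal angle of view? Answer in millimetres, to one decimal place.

Sensor diagonal = √(43.8² + 32.9²) = √3000.8500 ≈ 54.7800 mm.
Sensor diagonal = √(8.8² + 6.6²) = √121.0000 ≈ 11.0000 mm.
Equal angle of view means equal diagonal/f ratio, so f₂ = f₁ · (diagonal₂/diagonal₁) = 104 × 11.0000/54.7800.
f₂ = 104 × 0.20080 ≈ 20.884 mm.

20.9 mm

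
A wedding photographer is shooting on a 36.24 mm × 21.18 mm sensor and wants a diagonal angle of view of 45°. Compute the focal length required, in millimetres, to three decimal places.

Sensor diagonal = √(36.24² + 21.18²) = √1761.9300 ≈ 41.9753 mm.
From α = 2·arctan(d/2f) we get f = d / (2·tan(α/2)).
With d = 41.9753 mm and α/2 = 22.5°, tan(α/2) ≈ 0.41421, so f ≈ 41.9753 / 0.82843 ≈ 50.6687 mm.

50.669 mm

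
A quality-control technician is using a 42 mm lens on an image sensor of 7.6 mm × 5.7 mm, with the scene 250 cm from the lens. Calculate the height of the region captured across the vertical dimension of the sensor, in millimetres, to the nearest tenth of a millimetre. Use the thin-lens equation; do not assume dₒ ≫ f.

dₒ: 250 cm = 2500 mm.
Similar triangles through the lens centre give W/dₒ = h/dᵢ; with 1/f = 1/dₒ + 1/dᵢ this gives W = h·(dₒ − f)/f.
W = 5.7 mm × (2500 − 42) / 42 = 5.7 × 58.5238 ≈ 333.586 mm.

333.6 mm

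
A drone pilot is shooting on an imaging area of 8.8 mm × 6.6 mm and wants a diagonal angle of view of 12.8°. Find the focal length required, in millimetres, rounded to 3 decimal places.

49.034 mm

Sensor diagonal = √(8.8² + 6.6²) = √121.0000 ≈ 11.0000 mm.
From α = 2·arctan(d/2f) we get f = d / (2·tan(α/2)).
With d = 11.0000 mm and α/2 = 6.4°, tan(α/2) ≈ 0.11217, so f ≈ 11.0000 / 0.22434 ≈ 49.0336 mm.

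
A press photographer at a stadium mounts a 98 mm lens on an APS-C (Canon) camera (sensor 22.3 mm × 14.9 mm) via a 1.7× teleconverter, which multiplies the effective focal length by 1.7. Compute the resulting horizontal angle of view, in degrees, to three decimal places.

7.658°

Effective focal length f = 98 × 1.7 = 166.6 mm.
α = 2·arctan(22.3 / (2 × 166.6)) = 2·arctan(0.06693) ≈ 7.6578°.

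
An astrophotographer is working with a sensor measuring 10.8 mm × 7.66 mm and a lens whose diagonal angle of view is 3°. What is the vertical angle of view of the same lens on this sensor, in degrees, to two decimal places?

Sensor diagonal = √(10.8² + 7.66²) = √175.3156 ≈ 13.2407 mm.
From the diagonal AOV: f = 13.2407 / (2·tan(1.5°)) = 13.2407 / 0.05237 ≈ 252.8206 mm.
Vertical AOV = 2·arctan(7.66 / (2 × 252.8206)) = 2·arctan(0.01515) ≈ 1.7358°.

1.74°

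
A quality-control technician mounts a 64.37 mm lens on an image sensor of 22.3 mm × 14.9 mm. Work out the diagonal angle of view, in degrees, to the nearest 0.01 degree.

23.54°

Sensor diagonal = √(22.3² + 14.9²) = √719.3000 ≈ 26.8198 mm.
Angle of view α = 2·arctan(d/2f) with d = 26.8198 mm and f = 64.37 mm.
d/2f = 0.20833; arctan(0.20833) ≈ 11.7678°, so α ≈ 23.5357°.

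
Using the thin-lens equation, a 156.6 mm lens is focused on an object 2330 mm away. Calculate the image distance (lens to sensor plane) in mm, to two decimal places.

167.88 mm

1/dᵢ = 1/f − 1/dₒ = 1/156.6 − 1/2330 = 0.0059565 mm⁻¹.
dᵢ = 1/0.0059565 ≈ 167.8835 mm.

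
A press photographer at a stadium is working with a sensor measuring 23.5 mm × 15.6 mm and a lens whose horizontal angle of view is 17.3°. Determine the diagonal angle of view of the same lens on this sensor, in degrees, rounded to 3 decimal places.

20.696°

From the horizontal AOV: f = 23.5 / (2·tan(8.65°)) = 23.5 / 0.30426 ≈ 77.2373 mm.
Sensor diagonal = √(23.5² + 15.6²) = √795.6100 ≈ 28.2066 mm.
Diagonal AOV = 2·arctan(28.2066 / (2 × 77.2373)) = 2·arctan(0.18260) ≈ 20.6960°.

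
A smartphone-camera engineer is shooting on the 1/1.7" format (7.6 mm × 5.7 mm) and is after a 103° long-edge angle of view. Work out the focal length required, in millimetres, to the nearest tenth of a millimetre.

3.0 mm

From α = 2·arctan(w/2f) we get f = w / (2·tan(α/2)).
With w = 7.6 mm and α/2 = 51.5°, tan(α/2) ≈ 1.25717, so f ≈ 7.6 / 2.51434 ≈ 3.0227 mm.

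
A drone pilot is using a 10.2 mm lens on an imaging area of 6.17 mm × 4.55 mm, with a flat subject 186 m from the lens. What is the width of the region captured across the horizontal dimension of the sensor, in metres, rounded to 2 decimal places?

dₒ: 186 m = 186000 mm.
Similar triangles through the lens centre give W/dₒ = w/dᵢ; with 1/f = 1/dₒ + 1/dᵢ this gives W = w·(dₒ − f)/f.
W = 6.17 mm × (186000 − 10.2) / 10.2 = 6.17 × 18234.2941 ≈ 112505.595 mm = 112.506 m.

112.51 m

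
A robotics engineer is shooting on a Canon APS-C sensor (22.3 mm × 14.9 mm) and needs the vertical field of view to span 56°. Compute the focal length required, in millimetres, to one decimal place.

14.0 mm

From α = 2·arctan(h/2f) we get f = h / (2·tan(α/2)).
With h = 14.9 mm and α/2 = 28°, tan(α/2) ≈ 0.53171, so f ≈ 14.9 / 1.06342 ≈ 14.0114 mm.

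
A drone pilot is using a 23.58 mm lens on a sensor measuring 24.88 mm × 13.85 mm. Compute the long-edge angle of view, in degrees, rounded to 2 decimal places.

55.63°

Angle of view α = 2·arctan(w/2f) with w = 24.88 mm and f = 23.58 mm.
w/2f = 0.52757; arctan(0.52757) ≈ 27.8146°, so α ≈ 55.6292°.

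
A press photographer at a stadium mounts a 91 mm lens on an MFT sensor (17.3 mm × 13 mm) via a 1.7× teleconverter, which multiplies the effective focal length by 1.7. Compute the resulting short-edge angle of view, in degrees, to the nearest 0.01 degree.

Effective focal length f = 91 × 1.7 = 154.7 mm.
α = 2·arctan(13 / (2 × 154.7)) = 2·arctan(0.04202) ≈ 4.8119°.

4.81°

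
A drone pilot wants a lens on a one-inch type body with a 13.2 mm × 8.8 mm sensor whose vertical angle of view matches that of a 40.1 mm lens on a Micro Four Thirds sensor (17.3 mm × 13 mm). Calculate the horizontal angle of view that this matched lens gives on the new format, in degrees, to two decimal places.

27.33°

Equal vertical AOV ⇒ f₂ = f₁ · 8.8/13 = 40.1 × 0.67692 ≈ 27.1446 mm.
Horizontal AOV on the new format = 2·arctan(13.2 / (2 × 27.1446)) = 2·arctan(0.24314) ≈ 27.3317°.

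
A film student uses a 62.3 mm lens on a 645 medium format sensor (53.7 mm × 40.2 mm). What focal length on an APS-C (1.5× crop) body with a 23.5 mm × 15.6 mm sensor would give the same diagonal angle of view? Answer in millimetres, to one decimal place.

26.2 mm

Sensor diagonal = √(53.7² + 40.2²) = √4499.7300 ≈ 67.0800 mm.
Sensor diagonal = √(23.5² + 15.6²) = √795.6100 ≈ 28.2066 mm.
Equal angle of view means equal diagonal/f ratio, so f₂ = f₁ · (diagonal₂/diagonal₁) = 62.3 × 28.2066/67.0800.
f₂ = 62.3 × 0.42049 ≈ 26.197 mm.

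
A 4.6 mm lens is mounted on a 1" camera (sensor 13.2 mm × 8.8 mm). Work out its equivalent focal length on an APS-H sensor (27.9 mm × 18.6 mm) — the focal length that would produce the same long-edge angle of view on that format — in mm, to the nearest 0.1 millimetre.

Equal angle of view means equal width/f ratio, so f₂ = f₁ · (width₂/width₁) = 4.6 × 27.9/13.2.
f₂ = 4.6 × 2.11364 ≈ 9.723 mm.

9.7 mm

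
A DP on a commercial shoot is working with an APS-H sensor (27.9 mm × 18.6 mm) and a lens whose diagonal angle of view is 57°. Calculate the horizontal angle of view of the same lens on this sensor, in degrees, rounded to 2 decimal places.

Sensor diagonal = √(27.9² + 18.6²) = √1124.3700 ≈ 33.5316 mm.
From the diagonal AOV: f = 33.5316 / (2·tan(28.5°)) = 33.5316 / 1.08591 ≈ 30.8788 mm.
Horizontal AOV = 2·arctan(27.9 / (2 × 30.8788)) = 2·arctan(0.45177) ≈ 48.6237°.

48.62°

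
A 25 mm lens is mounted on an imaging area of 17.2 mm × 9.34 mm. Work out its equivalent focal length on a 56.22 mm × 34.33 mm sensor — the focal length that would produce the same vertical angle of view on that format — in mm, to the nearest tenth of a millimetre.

Equal angle of view means equal height/f ratio, so f₂ = f₁ · (height₂/height₁) = 25 × 34.33/9.34.
f₂ = 25 × 3.67559 ≈ 91.890 mm.

91.9 mm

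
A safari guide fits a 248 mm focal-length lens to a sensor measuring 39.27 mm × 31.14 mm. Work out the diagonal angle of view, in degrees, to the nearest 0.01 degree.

11.54°

Sensor diagonal = √(39.27² + 31.14²) = √2511.8325 ≈ 50.1182 mm.
Angle of view α = 2·arctan(d/2f) with d = 50.1182 mm and f = 248 mm.
d/2f = 0.10104; arctan(0.10104) ≈ 5.7699°, so α ≈ 11.5397°.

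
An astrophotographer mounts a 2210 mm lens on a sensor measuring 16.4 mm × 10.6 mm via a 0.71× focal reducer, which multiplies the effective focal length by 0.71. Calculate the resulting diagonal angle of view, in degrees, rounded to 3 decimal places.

0.713°

Effective focal length f = 2210 × 0.71 = 1569.1 mm.
Sensor diagonal = √(16.4² + 10.6²) = √381.3200 ≈ 19.5274 mm.
α = 2·arctan(19.527 / (2 × 1569.1)) = 2·arctan(0.00622) ≈ 0.7130°.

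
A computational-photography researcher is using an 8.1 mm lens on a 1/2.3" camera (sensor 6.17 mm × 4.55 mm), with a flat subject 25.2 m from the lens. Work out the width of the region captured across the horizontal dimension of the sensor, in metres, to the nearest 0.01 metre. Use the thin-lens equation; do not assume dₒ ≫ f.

dₒ: 25.2 m = 25200 mm.
Similar triangles through the lens centre give W/dₒ = w/dᵢ; with 1/f = 1/dₒ + 1/dᵢ this gives W = w·(dₒ − f)/f.
W = 6.17 mm × (25200 − 8.1) / 8.1 = 6.17 × 3110.1111 ≈ 19189.386 mm = 19.1894 m.

19.19 m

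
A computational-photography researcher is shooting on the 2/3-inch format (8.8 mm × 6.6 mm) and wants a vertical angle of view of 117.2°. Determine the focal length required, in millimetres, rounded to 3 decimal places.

2.014 mm

From α = 2·arctan(h/2f) we get f = h / (2·tan(α/2)).
With h = 6.6 mm and α/2 = 58.6°, tan(α/2) ≈ 1.63826, so f ≈ 6.6 / 3.27653 ≈ 2.0143 mm.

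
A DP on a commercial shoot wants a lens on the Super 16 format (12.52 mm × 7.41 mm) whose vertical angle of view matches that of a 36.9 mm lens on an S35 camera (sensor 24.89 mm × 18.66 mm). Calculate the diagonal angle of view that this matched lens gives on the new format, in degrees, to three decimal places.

52.802°

Equal vertical AOV ⇒ f₂ = f₁ · 7.41/18.66 = 36.9 × 0.39711 ≈ 14.6532 mm.
Sensor diagonal = √(12.52² + 7.41²) = √211.6585 ≈ 14.5485 mm.
Diagonal AOV on the new format = 2·arctan(14.5485 / (2 × 14.6532)) = 2·arctan(0.49643) ≈ 52.8020°.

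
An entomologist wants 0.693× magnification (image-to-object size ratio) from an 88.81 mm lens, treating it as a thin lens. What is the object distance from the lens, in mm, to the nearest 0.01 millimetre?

216.96 mm

With m = dᵢ/dₒ and 1/f = 1/dₒ + 1/dᵢ, substituting dᵢ = m·dₒ gives 1/f = (1 + 1/m)/dₒ, hence dₒ = f·(1 + 1/m).
dₒ = 88.81 × (1 + 1/0.693) = 88.81 × 2.44300 ≈ 216.963 mm.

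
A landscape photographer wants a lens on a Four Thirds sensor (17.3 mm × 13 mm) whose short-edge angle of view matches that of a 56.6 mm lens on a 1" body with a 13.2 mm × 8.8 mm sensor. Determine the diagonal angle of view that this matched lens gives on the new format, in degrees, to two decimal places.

Equal short-edge AOV ⇒ f₂ = f₁ · 13/8.8 = 56.6 × 1.47727 ≈ 83.6136 mm.
Sensor diagonal = √(17.3² + 13²) = √468.2900 ≈ 21.6400 mm.
Diagonal AOV on the new format = 2·arctan(21.6400 / (2 × 83.6136)) = 2·arctan(0.12940) ≈ 14.7467°.

14.75°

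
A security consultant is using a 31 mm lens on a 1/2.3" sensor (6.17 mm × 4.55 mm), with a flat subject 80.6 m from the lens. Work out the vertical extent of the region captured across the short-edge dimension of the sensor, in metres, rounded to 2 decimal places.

11.83 m

dₒ: 80.6 m = 80600 mm.
Similar triangles through the lens centre give W/dₒ = h/dᵢ; with 1/f = 1/dₒ + 1/dᵢ this gives W = h·(dₒ − f)/f.
W = 4.55 mm × (80600 − 31) / 31 = 4.55 × 2599.0000 ≈ 11825.450 mm = 11.8255 m.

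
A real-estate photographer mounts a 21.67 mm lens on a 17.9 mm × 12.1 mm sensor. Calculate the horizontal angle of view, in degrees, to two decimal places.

44.88°

Angle of view α = 2·arctan(w/2f) with w = 17.9 mm and f = 21.67 mm.
w/2f = 0.41301; arctan(0.41301) ≈ 22.4413°, so α ≈ 44.8826°.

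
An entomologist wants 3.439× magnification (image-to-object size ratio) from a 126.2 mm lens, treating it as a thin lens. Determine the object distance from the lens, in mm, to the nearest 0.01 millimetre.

With m = dᵢ/dₒ and 1/f = 1/dₒ + 1/dᵢ, substituting dᵢ = m·dₒ gives 1/f = (1 + 1/m)/dₒ, hence dₒ = f·(1 + 1/m).
dₒ = 126.2 × (1 + 1/3.439) = 126.2 × 1.29078 ≈ 162.897 mm.

162.90 mm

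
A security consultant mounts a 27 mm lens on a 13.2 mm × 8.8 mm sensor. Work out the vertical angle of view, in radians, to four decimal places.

0.3231 rad

Angle of view α = 2·arctan(h/2f) with h = 8.8 mm and f = 27 mm.
h/2f = 0.16296; arctan(0.16296) ≈ 0.1615 rad, so α ≈ 0.3231 rad.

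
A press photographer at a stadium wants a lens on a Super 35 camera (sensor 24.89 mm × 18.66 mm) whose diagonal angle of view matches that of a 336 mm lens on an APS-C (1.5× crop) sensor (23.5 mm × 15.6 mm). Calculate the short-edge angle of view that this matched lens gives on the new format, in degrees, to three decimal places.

2.885°

Sensor diagonal = √(23.5² + 15.6²) = √795.6100 ≈ 28.2066 mm.
Sensor diagonal = √(24.89² + 18.66²) = √967.7077 ≈ 31.1080 mm.
Equal diagonal AOV ⇒ f₂ = f₁ · 31.1080/28.2066 = 336 × 1.10286 ≈ 370.5623 mm.
Short-edge AOV on the new format = 2·arctan(18.66 / (2 × 370.5623)) = 2·arctan(0.02518) ≈ 2.8846°.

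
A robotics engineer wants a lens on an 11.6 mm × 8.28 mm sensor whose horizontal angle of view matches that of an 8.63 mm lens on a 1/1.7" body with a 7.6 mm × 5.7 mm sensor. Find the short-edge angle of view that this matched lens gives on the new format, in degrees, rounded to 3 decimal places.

34.896°

Equal horizontal AOV ⇒ f₂ = f₁ · 11.6/7.6 = 8.63 × 1.52632 ≈ 13.1721 mm.
Short-edge AOV on the new format = 2·arctan(8.28 / (2 × 13.1721)) = 2·arctan(0.31430) ≈ 34.8959°.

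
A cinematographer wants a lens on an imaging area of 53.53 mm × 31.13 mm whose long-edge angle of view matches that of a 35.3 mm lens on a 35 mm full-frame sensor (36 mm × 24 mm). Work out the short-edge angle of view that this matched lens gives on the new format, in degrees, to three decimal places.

Equal long-edge AOV ⇒ f₂ = f₁ · 53.53/36 = 35.3 × 1.48694 ≈ 52.4891 mm.
Short-edge AOV on the new format = 2·arctan(31.13 / (2 × 52.4891)) = 2·arctan(0.29654) ≈ 33.0341°.

33.034°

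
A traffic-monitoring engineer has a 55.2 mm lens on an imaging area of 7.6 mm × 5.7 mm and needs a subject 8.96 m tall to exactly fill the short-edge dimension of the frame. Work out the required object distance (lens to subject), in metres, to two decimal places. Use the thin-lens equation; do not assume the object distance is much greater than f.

86.83 m

W: 8.96 m = 8960 mm.
Magnification m = h/W = dᵢ/dₒ; combined with 1/f = 1/dₒ + 1/dᵢ this gives dₒ = f·(1 + W/h).
dₒ = 55.2 mm × (1 + 8960/5.7) = 55.2 × 1572.9298 ≈ 86825.726 mm = 86.8257 m.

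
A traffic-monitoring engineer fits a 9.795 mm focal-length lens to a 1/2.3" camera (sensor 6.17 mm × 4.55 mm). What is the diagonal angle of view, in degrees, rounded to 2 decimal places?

Sensor diagonal = √(6.17² + 4.55²) = √58.7714 ≈ 7.6663 mm.
Angle of view α = 2·arctan(d/2f) with d = 7.6663 mm and f = 9.795 mm.
d/2f = 0.39133; arctan(0.39133) ≈ 21.3721°, so α ≈ 42.7443°.

42.74°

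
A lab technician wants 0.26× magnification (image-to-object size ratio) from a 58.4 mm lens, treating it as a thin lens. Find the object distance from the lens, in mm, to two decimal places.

283.02 mm

With m = dᵢ/dₒ and 1/f = 1/dₒ + 1/dᵢ, substituting dᵢ = m·dₒ gives 1/f = (1 + 1/m)/dₒ, hence dₒ = f·(1 + 1/m).
dₒ = 58.4 × (1 + 1/0.26) = 58.4 × 4.84615 ≈ 283.015 mm.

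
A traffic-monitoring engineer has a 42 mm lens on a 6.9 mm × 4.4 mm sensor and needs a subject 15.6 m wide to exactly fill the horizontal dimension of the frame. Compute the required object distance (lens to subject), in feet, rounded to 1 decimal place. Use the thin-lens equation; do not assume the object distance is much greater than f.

311.7 ft

W: 15.6 m = 15600 mm.
Magnification m = w/W = dᵢ/dₒ; combined with 1/f = 1/dₒ + 1/dᵢ this gives dₒ = f·(1 + W/w).
dₒ = 42 mm × (1 + 15600/6.9) = 42 × 2261.8696 ≈ 94998.522 mm = 94998.522/304.8 ft = 311.675 ft.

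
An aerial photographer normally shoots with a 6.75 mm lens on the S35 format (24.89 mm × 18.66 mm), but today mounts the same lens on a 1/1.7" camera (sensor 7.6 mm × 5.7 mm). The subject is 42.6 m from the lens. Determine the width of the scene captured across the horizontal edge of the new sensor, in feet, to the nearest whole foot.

The focal length stays 6.75 mm; the relevant sensor dimension is now w = 7.6 mm. Object distance dₒ = 42.6 m = 42600 mm.
Thin-lens field width W = w·(dₒ − f)/f = 7.6 × (42600 − 6.75)/6.75 ≈ 47956.844 mm = 47956.844/304.8 ft = 157.339 ft.

157 ft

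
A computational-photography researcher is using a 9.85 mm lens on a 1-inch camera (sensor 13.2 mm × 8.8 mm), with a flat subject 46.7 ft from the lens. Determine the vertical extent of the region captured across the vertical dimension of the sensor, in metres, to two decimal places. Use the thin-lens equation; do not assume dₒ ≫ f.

dₒ: 46.7 ft × 304.8 mm/ft = 14234.16 mm.
Similar triangles through the lens centre give W/dₒ = h/dᵢ; with 1/f = 1/dₒ + 1/dᵢ this gives W = h·(dₒ − f)/f.
W = 8.8 mm × (14234.2 − 9.85) / 9.85 = 8.8 × 1444.0923 ≈ 12708.013 mm = 12.708 m.

12.71 m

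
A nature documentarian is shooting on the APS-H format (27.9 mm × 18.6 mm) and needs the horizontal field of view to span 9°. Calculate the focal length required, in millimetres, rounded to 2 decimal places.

177.25 mm

From α = 2·arctan(w/2f) we get f = w / (2·tan(α/2)).
With w = 27.9 mm and α/2 = 4.5°, tan(α/2) ≈ 0.07870, so f ≈ 27.9 / 0.15740 ≈ 177.2516 mm.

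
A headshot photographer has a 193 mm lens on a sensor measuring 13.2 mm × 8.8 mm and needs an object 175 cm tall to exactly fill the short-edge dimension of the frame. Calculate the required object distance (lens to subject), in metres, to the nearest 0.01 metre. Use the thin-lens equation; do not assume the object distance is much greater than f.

W: 175 cm = 1750 mm.
Magnification m = h/W = dᵢ/dₒ; combined with 1/f = 1/dₒ + 1/dᵢ this gives dₒ = f·(1 + W/h).
dₒ = 193 mm × (1 + 1750/8.8) = 193 × 199.8636 ≈ 38573.682 mm = 38.5737 m.

38.57 m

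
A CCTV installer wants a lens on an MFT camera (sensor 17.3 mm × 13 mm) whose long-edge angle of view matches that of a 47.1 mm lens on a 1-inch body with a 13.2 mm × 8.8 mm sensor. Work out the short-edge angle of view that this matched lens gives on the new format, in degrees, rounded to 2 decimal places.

Equal long-edge AOV ⇒ f₂ = f₁ · 17.3/13.2 = 47.1 × 1.31061 ≈ 61.7295 mm.
Short-edge AOV on the new format = 2·arctan(13 / (2 × 61.7295)) = 2·arctan(0.10530) ≈ 12.0220°.

12.02°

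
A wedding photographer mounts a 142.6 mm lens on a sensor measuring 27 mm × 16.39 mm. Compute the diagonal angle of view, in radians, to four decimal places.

0.2206 rad

Sensor diagonal = √(27² + 16.39²) = √997.6321 ≈ 31.5853 mm.
Angle of view α = 2·arctan(d/2f) with d = 31.5853 mm and f = 142.6 mm.
d/2f = 0.11075; arctan(0.11075) ≈ 0.1103 rad, so α ≈ 0.2206 rad.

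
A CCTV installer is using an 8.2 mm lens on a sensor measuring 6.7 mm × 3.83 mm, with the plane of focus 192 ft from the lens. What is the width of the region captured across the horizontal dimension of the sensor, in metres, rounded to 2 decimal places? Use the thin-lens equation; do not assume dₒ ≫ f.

47.81 m

dₒ: 192 ft × 304.8 mm/ft = 58521.60 mm.
Similar triangles through the lens centre give W/dₒ = w/dᵢ; with 1/f = 1/dₒ + 1/dᵢ this gives W = w·(dₒ − f)/f.
W = 6.7 mm × (58521.6 − 8.2) / 8.2 = 6.7 × 7135.7803 ≈ 47809.728 mm = 47.8097 m.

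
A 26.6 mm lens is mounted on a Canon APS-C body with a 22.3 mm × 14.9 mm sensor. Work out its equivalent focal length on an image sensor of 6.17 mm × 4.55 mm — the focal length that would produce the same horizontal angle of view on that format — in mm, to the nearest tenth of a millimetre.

Equal angle of view means equal width/f ratio, so f₂ = f₁ · (width₂/width₁) = 26.6 × 6.17/22.3.
f₂ = 26.6 × 0.27668 ≈ 7.360 mm.

7.4 mm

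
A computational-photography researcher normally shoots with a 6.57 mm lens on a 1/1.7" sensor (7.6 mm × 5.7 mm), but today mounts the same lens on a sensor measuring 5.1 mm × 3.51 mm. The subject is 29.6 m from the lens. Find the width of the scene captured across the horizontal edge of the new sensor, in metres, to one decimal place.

The focal length stays 6.57 mm; the relevant sensor dimension is now w = 5.1 mm. Object distance dₒ = 29.6 m = 29600 mm.
Thin-lens field width W = w·(dₒ − f)/f = 5.1 × (29600 − 6.57)/6.57 ≈ 22972.069 mm = 22.9721 m.

23.0 m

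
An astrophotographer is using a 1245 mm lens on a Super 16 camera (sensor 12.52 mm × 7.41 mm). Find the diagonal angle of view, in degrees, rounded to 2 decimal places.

Sensor diagonal = √(12.52² + 7.41²) = √211.6585 ≈ 14.5485 mm.
Angle of view α = 2·arctan(d/2f) with d = 14.5485 mm and f = 1245 mm.
d/2f = 0.00584; arctan(0.00584) ≈ 0.3348°, so α ≈ 0.6695°.

0.67°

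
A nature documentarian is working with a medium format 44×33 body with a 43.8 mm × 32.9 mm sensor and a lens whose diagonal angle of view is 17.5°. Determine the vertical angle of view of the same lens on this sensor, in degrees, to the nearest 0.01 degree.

10.56°

Sensor diagonal = √(43.8² + 32.9²) = √3000.8500 ≈ 54.7800 mm.
From the diagonal AOV: f = 54.7800 / (2·tan(8.75°)) = 54.7800 / 0.30783 ≈ 177.9557 mm.
Vertical AOV = 2·arctan(32.9 / (2 × 177.9557)) = 2·arctan(0.09244) ≈ 10.5627°.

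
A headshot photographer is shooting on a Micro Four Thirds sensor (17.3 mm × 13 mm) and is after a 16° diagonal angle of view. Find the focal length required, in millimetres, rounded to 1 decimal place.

Sensor diagonal = √(17.3² + 13²) = √468.2900 ≈ 21.6400 mm.
From α = 2·arctan(d/2f) we get f = d / (2·tan(α/2)).
With d = 21.6400 mm and α/2 = 8°, tan(α/2) ≈ 0.14054, so f ≈ 21.6400 / 0.28108 ≈ 76.9883 mm.

77.0 mm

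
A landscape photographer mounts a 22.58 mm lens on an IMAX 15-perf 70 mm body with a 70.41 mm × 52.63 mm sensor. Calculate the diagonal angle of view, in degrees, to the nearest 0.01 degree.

125.62°

Sensor diagonal = √(70.41² + 52.63²) = √7727.4850 ≈ 87.9061 mm.
Angle of view α = 2·arctan(d/2f) with d = 87.9061 mm and f = 22.58 mm.
d/2f = 1.94655; arctan(1.94655) ≈ 62.8091°, so α ≈ 125.6182°.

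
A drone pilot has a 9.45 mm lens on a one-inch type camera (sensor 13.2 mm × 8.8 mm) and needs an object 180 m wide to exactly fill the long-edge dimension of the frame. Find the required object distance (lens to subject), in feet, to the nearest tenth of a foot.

422.8 ft

W: 180 m = 180000 mm.
Magnification m = w/W = dᵢ/dₒ; combined with 1/f = 1/dₒ + 1/dᵢ this gives dₒ = f·(1 + W/w).
dₒ = 9.45 mm × (1 + 180000/13.2) = 9.45 × 13637.3636 ≈ 128873.086 mm = 128873.086/304.8 ft = 422.812 ft.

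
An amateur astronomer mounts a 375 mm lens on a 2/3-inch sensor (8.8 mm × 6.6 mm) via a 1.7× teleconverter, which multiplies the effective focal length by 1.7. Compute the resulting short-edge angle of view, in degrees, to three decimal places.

Effective focal length f = 375 × 1.7 = 637.5 mm.
α = 2·arctan(6.6 / (2 × 637.5)) = 2·arctan(0.00518) ≈ 0.5932°.

0.593°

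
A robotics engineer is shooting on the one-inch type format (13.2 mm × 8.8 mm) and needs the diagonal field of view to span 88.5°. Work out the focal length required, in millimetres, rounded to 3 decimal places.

Sensor diagonal = √(13.2² + 8.8²) = √251.6800 ≈ 15.8644 mm.
From α = 2·arctan(d/2f) we get f = d / (2·tan(α/2)).
With d = 15.8644 mm and α/2 = 44.25°, tan(α/2) ≈ 0.97416, so f ≈ 15.8644 / 1.94831 ≈ 8.1426 mm.

8.143 mm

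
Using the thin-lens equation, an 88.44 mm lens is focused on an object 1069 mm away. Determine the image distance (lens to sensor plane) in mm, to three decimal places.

96.417 mm

1/dᵢ = 1/f − 1/dₒ = 1/88.44 − 1/1069 = 0.0103716 mm⁻¹.
dᵢ = 1/0.0103716 ≈ 96.4167 mm.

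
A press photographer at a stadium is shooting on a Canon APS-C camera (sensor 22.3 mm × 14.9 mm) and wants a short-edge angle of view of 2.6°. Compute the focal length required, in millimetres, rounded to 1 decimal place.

328.3 mm

From α = 2·arctan(h/2f) we get f = h / (2·tan(α/2)).
With h = 14.9 mm and α/2 = 1.3°, tan(α/2) ≈ 0.02269, so f ≈ 14.9 / 0.04539 ≈ 328.2925 mm.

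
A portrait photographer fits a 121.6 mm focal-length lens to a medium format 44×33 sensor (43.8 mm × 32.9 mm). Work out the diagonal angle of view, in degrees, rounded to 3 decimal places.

25.388°

Sensor diagonal = √(43.8² + 32.9²) = √3000.8500 ≈ 54.7800 mm.
Angle of view α = 2·arctan(d/2f) with d = 54.7800 mm and f = 121.6 mm.
d/2f = 0.22525; arctan(0.22525) ≈ 12.6938°, so α ≈ 25.3877°.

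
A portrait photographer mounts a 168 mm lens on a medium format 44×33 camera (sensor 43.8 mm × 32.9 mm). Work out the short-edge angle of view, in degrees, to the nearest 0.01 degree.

Angle of view α = 2·arctan(h/2f) with h = 32.9 mm and f = 168 mm.
h/2f = 0.09792; arctan(0.09792) ≈ 5.5924°, so α ≈ 11.1848°.

11.18°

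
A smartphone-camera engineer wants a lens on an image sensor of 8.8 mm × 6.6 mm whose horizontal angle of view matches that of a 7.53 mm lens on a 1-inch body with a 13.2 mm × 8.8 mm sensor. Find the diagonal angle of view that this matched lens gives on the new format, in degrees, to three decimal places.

Equal horizontal AOV ⇒ f₂ = f₁ · 8.8/13.2 = 7.53 × 0.66667 ≈ 5.0200 mm.
Sensor diagonal = √(8.8² + 6.6²) = √121.0000 ≈ 11.0000 mm.
Diagonal AOV on the new format = 2·arctan(11.0000 / (2 × 5.0200)) = 2·arctan(1.09562) ≈ 95.2249°.

95.225°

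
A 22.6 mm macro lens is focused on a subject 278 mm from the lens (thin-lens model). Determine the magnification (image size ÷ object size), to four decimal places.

0.0885×

Thin lens: 1/f = 1/dₒ + 1/dᵢ → 1/dᵢ = 1/22.6 − 1/278 = 0.0406507 mm⁻¹, so dᵢ ≈ 24.5998 mm.
Magnification m = dᵢ/dₒ = 24.5998/278 ≈ 0.08849.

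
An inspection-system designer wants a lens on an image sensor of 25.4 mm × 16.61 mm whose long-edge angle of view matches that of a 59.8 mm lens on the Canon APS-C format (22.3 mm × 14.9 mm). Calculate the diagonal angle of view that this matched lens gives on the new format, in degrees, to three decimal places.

25.119°

Equal long-edge AOV ⇒ f₂ = f₁ · 25.4/22.3 = 59.8 × 1.13901 ≈ 68.1130 mm.
Sensor diagonal = √(25.4² + 16.61²) = √921.0521 ≈ 30.3488 mm.
Diagonal AOV on the new format = 2·arctan(30.3488 / (2 × 68.1130)) = 2·arctan(0.22278) ≈ 25.1188°.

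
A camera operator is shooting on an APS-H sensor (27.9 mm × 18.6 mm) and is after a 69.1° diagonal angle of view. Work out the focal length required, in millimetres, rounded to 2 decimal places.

24.35 mm

Sensor diagonal = √(27.9² + 18.6²) = √1124.3700 ≈ 33.5316 mm.
From α = 2·arctan(d/2f) we get f = d / (2·tan(α/2)).
With d = 33.5316 mm and α/2 = 34.55°, tan(α/2) ≈ 0.68857, so f ≈ 33.5316 / 1.37713 ≈ 24.3489 mm.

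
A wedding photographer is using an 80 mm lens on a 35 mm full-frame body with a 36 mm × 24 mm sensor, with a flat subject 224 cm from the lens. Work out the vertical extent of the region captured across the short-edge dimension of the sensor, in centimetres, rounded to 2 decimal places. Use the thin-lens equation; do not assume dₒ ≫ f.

64.80 cm

dₒ: 224 cm = 2240 mm.
Similar triangles through the lens centre give W/dₒ = h/dᵢ; with 1/f = 1/dₒ + 1/dᵢ this gives W = h·(dₒ − f)/f.
W = 24 mm × (2240 − 80) / 80 = 24 × 27.0000 ≈ 648.000 mm = 64.8 cm.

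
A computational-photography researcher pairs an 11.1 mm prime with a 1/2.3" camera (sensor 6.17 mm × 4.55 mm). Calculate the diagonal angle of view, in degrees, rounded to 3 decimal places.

Sensor diagonal = √(6.17² + 4.55²) = √58.7714 ≈ 7.6663 mm.
Angle of view α = 2·arctan(d/2f) with d = 7.6663 mm and f = 11.1 mm.
d/2f = 0.34533; arctan(0.34533) ≈ 19.0512°, so α ≈ 38.1023°.

38.102°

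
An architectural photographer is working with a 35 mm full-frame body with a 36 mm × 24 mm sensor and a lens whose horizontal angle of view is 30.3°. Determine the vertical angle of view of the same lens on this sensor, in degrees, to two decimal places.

From the horizontal AOV: f = 36 / (2·tan(15.15°)) = 36 / 0.54151 ≈ 66.4802 mm.
Vertical AOV = 2·arctan(24 / (2 × 66.4802)) = 2·arctan(0.18050) ≈ 20.4640°.

20.46°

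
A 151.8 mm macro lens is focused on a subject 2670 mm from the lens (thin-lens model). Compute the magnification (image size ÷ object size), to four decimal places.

0.0603×

Thin lens: 1/f = 1/dₒ + 1/dᵢ → 1/dᵢ = 1/151.8 − 1/2670 = 0.0062131 mm⁻¹, so dᵢ ≈ 160.9507 mm.
Magnification m = dᵢ/dₒ = 160.9507/2670 ≈ 0.06028.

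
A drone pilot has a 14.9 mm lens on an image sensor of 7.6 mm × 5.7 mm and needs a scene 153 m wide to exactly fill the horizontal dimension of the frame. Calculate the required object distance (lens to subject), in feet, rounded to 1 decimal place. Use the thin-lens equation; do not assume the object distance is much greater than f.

W: 153 m = 153000 mm.
Magnification m = w/W = dᵢ/dₒ; combined with 1/f = 1/dₒ + 1/dᵢ this gives dₒ = f·(1 + W/w).
dₒ = 14.9 mm × (1 + 153000/7.6) = 14.9 × 20132.5789 ≈ 299975.426 mm = 299975.426/304.8 ft = 984.171 ft.

984.2 ft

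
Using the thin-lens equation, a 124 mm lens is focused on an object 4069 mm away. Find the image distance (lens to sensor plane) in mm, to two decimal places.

127.90 mm

1/dᵢ = 1/f − 1/dₒ = 1/124 − 1/4069 = 0.0078188 mm⁻¹.
dᵢ = 1/0.0078188 ≈ 127.8976 mm.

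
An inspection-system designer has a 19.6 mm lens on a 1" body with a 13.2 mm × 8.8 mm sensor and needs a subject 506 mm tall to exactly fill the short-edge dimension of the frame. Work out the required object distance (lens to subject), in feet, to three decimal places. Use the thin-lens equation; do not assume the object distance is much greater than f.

3.762 ft

Magnification m = h/W = dᵢ/dₒ; combined with 1/f = 1/dₒ + 1/dᵢ this gives dₒ = f·(1 + W/h).
dₒ = 19.6 mm × (1 + 506/8.8) = 19.6 × 58.5000 ≈ 1146.600 mm = 1146.600/304.8 ft = 3.76181 ft.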